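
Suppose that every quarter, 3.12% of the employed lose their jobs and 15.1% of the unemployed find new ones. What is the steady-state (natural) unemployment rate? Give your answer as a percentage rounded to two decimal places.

At steady state the flows balance: s·E = f·U, so U/(E+U) = s/(s+f).
u* = 3.12 / (3.12 + 15.1) = 3.12 / 18.22 = 17.12%.

Steady-state unemployment rate ≈ 17.12%.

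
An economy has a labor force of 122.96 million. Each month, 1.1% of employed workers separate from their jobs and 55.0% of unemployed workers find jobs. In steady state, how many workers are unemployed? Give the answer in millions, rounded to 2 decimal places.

About 2.41 million are unemployed in steady state.

Steady-state unemployment rate u* = s/(s+f) = 1.1/(1.1+55.0) = 0.019608.
Unemployed = u* × labor force = 0.019608 × 122.96 ≈ 2.41 million.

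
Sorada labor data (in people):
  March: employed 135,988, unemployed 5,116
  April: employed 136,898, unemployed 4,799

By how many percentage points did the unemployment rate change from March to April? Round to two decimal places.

The unemployment rate changed by −0.24 percentage points.

March: labor force = 135,988 + 5,116 = 141,104; u = 5,116/141,104 = 3.63%.
April: labor force = 136,898 + 4,799 = 141,697; u = 4,799/141,697 = 3.39%.
Change = 3.39% − 3.63% = −0.24 pp.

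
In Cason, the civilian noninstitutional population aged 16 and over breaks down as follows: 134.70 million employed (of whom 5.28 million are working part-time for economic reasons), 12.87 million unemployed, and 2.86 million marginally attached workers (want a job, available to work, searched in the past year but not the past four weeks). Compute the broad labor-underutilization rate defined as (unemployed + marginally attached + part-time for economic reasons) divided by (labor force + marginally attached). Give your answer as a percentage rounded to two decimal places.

Labor force = 134.70 + 12.87 = 147.57 million.
Numerator = 12.87 + 2.86 + 5.28 = 21.01 million.
Denominator = 147.57 + 2.86 = 150.43 million.
Broad rate = 21.01 / 150.43 = 13.97%.

Broad underutilization rate ≈ 13.97%.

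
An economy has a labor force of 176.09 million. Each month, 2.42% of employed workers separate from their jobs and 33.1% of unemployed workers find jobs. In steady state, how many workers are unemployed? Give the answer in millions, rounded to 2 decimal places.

Steady-state unemployment rate u* = s/(s+f) = 2.42/(2.42+33.1) = 0.068131.
Unemployed = u* × labor force = 0.068131 × 176.09 ≈ 12.00 million.

About 12.00 million are unemployed in steady state.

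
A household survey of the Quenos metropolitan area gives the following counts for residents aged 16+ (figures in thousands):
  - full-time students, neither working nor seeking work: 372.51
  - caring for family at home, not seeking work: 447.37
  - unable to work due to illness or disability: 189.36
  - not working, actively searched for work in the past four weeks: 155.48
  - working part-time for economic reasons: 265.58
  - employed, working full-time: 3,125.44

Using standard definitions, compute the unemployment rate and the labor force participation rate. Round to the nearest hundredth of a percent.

Employed = 265.58 + 3,125.44 = 3,391.02 thousand (anyone who worked, including part-time for economic reasons, counts as employed).
Unemployed = 155.48 thousand.
Labor force = 3,391.02 + 155.48 = 3,546.50 thousand.
Not in labor force = 372.51 + 447.37 + 189.36 = 1,009.24 thousand (those not working and not actively searching are outside the labor force).
Civilian working-age population = 3,546.50 + 1,009.24 = 4,555.74 thousand.
Unemployment rate = 155.48 / 3,546.50 = 4.38%.
Labor force participation rate = 3,546.50 / 4,555.74 = 77.85%.

Unemployment rate ≈ 4.38%; labor force participation rate ≈ 77.85%.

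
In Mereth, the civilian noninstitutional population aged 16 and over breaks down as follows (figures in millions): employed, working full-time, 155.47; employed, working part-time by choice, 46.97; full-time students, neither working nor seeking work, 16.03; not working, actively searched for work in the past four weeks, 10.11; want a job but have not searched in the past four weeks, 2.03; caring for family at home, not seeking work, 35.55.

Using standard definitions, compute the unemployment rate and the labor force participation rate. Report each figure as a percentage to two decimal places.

Employed = 155.47 + 46.97 = 202.44 million.
Unemployed = 10.11 million.
Labor force = 202.44 + 10.11 = 212.55 million.
Not in labor force = 16.03 + 2.03 + 35.55 = 53.61 million (those not working and not actively searching are outside the labor force — including those who want a job but have given up searching).
Civilian working-age population = 212.55 + 53.61 = 266.16 million.
Unemployment rate = 10.11 / 212.55 = 4.76%.
Labor force participation rate = 212.55 / 266.16 = 79.86%.

Unemployment rate ≈ 4.76%; labor force participation rate ≈ 79.86%.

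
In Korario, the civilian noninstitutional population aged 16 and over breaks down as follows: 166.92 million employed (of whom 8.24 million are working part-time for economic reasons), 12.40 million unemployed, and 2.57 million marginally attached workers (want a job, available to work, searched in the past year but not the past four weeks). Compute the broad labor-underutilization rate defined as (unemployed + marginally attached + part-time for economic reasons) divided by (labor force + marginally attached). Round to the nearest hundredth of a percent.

Labor force = 166.92 + 12.40 = 179.32 million.
Numerator = 12.40 + 2.57 + 8.24 = 23.21 million.
Denominator = 179.32 + 2.57 = 181.89 million.
Broad rate = 23.21 / 181.89 = 12.76%.

Broad underutilization rate ≈ 12.76%.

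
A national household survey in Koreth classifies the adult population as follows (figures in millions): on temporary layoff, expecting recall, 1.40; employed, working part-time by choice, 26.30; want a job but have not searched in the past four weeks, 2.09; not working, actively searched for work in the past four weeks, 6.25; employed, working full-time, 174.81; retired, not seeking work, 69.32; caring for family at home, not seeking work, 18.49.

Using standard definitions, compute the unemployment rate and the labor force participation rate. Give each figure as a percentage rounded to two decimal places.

Unemployment rate ≈ 3.66%; labor force participation rate ≈ 69.90%.

Employed = 26.30 + 174.81 = 201.11 million.
Unemployed = 1.40 + 6.25 = 7.65 million (jobless and actively searching, or on temporary layoff).
Labor force = 201.11 + 7.65 = 208.76 million.
Not in labor force = 2.09 + 69.32 + 18.49 = 89.90 million (those not working and not actively searching are outside the labor force — including those who want a job but have given up searching).
Civilian working-age population = 208.76 + 89.90 = 298.66 million.
Unemployment rate = 7.65 / 208.76 = 3.66%.
Labor force participation rate = 208.76 / 298.66 = 69.90%.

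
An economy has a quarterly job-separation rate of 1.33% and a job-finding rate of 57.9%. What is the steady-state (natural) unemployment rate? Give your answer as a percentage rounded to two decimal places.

At steady state the flows balance: s·E = f·U, so U/(E+U) = s/(s+f).
u* = 1.33 / (1.33 + 57.9) = 1.33 / 59.23 = 2.25%.

Steady-state unemployment rate ≈ 2.25%.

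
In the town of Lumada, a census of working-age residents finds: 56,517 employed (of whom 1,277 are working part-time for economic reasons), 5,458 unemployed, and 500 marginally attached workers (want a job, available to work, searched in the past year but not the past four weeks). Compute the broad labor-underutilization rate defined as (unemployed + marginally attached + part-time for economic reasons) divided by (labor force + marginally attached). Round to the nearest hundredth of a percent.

Labor force = 56,517 + 5,458 = 61,975.
Numerator = 5,458 + 500 + 1,277 = 7,235.
Denominator = 61,975 + 500 = 62,475.
Broad rate = 7,235 / 62,475 = 11.58%.

Broad underutilization rate ≈ 11.58%.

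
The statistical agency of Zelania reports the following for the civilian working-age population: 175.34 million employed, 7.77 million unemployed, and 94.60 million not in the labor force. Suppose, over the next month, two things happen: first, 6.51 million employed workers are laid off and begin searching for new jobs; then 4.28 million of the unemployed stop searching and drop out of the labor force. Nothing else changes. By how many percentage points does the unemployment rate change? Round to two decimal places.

Initially, labor force = 175.34 + 7.77 = 183.11 million, so u = 7.77/183.11 = 4.24%.
After the first change, employed falls and unemployed rises by 6.51; labor force unchanged → E = 168.83, U = 14.28, labor force = 183.11 million.
After the second change, unemployed and labor force both fall by 4.28 → E = 168.83, U = 10.00, labor force = 178.83 million.
New unemployment rate = 10.00 / 178.83 = 5.59%.
Change = 5.59% − 4.24% = +1.35 percentage points.

The unemployment rate changes by +1.35 percentage points.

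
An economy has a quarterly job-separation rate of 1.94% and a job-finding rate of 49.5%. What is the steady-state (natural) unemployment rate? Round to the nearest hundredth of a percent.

At steady state the flows balance: s·E = f·U, so U/(E+U) = s/(s+f).
u* = 1.94 / (1.94 + 49.5) = 1.94 / 51.44 = 3.77%.

Steady-state unemployment rate ≈ 3.77%.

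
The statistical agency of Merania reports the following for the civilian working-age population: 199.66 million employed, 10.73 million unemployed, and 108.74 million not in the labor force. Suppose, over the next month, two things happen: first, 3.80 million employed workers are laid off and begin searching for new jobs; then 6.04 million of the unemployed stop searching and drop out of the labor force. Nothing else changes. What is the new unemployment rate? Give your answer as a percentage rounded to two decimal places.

New unemployment rate ≈ 4.15%.

Initially, labor force = 199.66 + 10.73 = 210.39 million, so u = 10.73/210.39 = 5.10%.
After the first change, employed falls and unemployed rises by 3.80; labor force unchanged → E = 195.86, U = 14.53, labor force = 210.39 million.
After the second change, unemployed and labor force both fall by 6.04 → E = 195.86, U = 8.49, labor force = 204.35 million.
New unemployment rate = 8.49 / 204.35 = 4.15%.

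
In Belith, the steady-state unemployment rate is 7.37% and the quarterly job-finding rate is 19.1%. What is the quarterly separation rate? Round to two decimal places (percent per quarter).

Separation rate ≈ 1.52% per quarter.

From u* = s/(s+f): s = u·f/(1−u).
s = 0.0737 × 19.1 / (1 − 0.0737) = 1.4077 / 0.9263 ≈ 1.52% per quarter.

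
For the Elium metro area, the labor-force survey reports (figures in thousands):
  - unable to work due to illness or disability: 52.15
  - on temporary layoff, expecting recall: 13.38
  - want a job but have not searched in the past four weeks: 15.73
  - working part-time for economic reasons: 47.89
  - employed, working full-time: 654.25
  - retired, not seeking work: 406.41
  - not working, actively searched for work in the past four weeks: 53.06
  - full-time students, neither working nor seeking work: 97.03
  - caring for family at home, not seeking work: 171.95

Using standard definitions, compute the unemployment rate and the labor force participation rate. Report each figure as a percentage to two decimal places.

Unemployment rate ≈ 8.64%; labor force participation rate ≈ 50.84%.

Employed = 47.89 + 654.25 = 702.14 thousand (anyone who worked, including part-time for economic reasons, counts as employed).
Unemployed = 13.38 + 53.06 = 66.44 thousand (jobless and actively searching, or on temporary layoff).
Labor force = 702.14 + 66.44 = 768.58 thousand.
Not in labor force = 52.15 + 15.73 + 406.41 + 97.03 + 171.95 = 743.27 thousand (those not working and not actively searching are outside the labor force — including those who want a job but have given up searching).
Civilian working-age population = 768.58 + 743.27 = 1,511.85 thousand.
Unemployment rate = 66.44 / 768.58 = 8.64%.
Labor force participation rate = 768.58 / 1,511.85 = 50.84%.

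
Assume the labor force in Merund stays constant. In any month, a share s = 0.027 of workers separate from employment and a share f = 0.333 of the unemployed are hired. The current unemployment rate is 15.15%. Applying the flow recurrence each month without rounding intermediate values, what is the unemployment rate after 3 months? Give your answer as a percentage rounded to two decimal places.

Unemployment rate after three months ≈ 9.51%.

With a fixed labor force, u_{t+1} = u_t + s·(1−u_t) − f·u_t = u_t·(1−s−f) + s.
Here 1−s−f = 0.640 and s = 0.027.
u_1 = 0.151500 × 0.640 + 0.027 = 0.123960.
u_2 = 0.123960 × 0.640 + 0.027 = 0.106334.
u_3 = 0.106334 × 0.640 + 0.027 = 0.095054.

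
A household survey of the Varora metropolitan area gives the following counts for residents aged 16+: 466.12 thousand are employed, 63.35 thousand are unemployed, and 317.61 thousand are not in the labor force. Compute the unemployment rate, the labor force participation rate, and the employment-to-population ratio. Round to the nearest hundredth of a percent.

Unemployment rate ≈ 11.96%; labor force participation rate ≈ 62.51%; employment-population ratio ≈ 55.03%.

Labor force = employed + unemployed = 466.12 + 63.35 = 529.47 thousand.
Working-age population = 529.47 + 317.61 = 847.08 thousand.
Unemployment rate = 63.35 / 529.47 = 11.96%.
Labor force participation rate = 529.47 / 847.08 = 62.51%.
Employment-population ratio = 466.12 / 847.08 = 55.03%.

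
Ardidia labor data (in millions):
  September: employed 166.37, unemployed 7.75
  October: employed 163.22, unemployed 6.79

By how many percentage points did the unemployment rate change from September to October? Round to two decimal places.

The unemployment rate changed by −0.46 percentage points.

September: labor force = 166.37 + 7.75 = 174.12; u = 7.75/174.12 = 4.45%.
October: labor force = 163.22 + 6.79 = 170.01; u = 6.79/170.01 = 3.99%.
Change = 3.99% − 4.45% = −0.46 pp.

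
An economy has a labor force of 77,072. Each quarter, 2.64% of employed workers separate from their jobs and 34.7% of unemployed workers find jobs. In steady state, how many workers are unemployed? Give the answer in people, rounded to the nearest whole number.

Steady-state unemployment rate u* = s/(s+f) = 2.64/(2.64+34.7) = 0.070702.
Unemployed = u* × labor force = 0.070702 × 77,072 ≈ 5,449.

About 5,449 are unemployed in steady state.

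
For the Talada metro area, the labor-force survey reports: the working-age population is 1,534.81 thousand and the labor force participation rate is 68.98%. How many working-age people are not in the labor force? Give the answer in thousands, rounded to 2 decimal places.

Share not in the labor force = 1 − 0.6898 = 0.3102.
Not in labor force = 0.3102 × 1,534.81 ≈ 476.10 thousand.

About 476.10 thousand are not in the labor force.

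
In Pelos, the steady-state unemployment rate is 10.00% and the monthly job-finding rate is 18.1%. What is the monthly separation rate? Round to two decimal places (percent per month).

Separation rate ≈ 2.01% per month.

From u* = s/(s+f): s = u·f/(1−u).
s = 0.1000 × 18.1 / (1 − 0.1000) = 1.8100 / 0.9000 ≈ 2.01% per month.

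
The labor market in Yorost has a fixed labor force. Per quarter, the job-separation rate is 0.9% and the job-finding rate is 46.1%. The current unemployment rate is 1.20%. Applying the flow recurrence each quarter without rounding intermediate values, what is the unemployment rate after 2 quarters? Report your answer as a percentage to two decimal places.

Unemployment rate after two quarters ≈ 1.71%.

With a fixed labor force, u_{t+1} = u_t + s·(1−u_t) − f·u_t = u_t·(1−s−f) + s.
Here 1−s−f = 0.530 and s = 0.009.
u_1 = 0.012000 × 0.530 + 0.009 = 0.015360.
u_2 = 0.015360 × 0.530 + 0.009 = 0.017141.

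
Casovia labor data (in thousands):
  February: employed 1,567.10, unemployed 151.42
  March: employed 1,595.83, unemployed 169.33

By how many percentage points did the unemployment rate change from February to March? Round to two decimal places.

The unemployment rate changed by +0.78 percentage points.

February: labor force = 1,567.10 + 151.42 = 1,718.52; u = 151.42/1,718.52 = 8.81%.
March: labor force = 1,595.83 + 169.33 = 1,765.16; u = 169.33/1,765.16 = 9.59%.
Change = 9.59% − 8.81% = +0.78 pp.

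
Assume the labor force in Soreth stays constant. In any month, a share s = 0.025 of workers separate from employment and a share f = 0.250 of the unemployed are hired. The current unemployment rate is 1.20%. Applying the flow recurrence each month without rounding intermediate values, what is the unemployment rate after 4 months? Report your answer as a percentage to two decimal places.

With a fixed labor force, u_{t+1} = u_t + s·(1−u_t) − f·u_t = u_t·(1−s−f) + s.
Here 1−s−f = 0.725 and s = 0.025.
u_1 = 0.012000 × 0.725 + 0.025 = 0.033700.
u_2 = 0.033700 × 0.725 + 0.025 = 0.049433.
u_3 = 0.049433 × 0.725 + 0.025 = 0.060839.
u_4 = 0.060839 × 0.725 + 0.025 = 0.069108.

Unemployment rate after four months ≈ 6.91%.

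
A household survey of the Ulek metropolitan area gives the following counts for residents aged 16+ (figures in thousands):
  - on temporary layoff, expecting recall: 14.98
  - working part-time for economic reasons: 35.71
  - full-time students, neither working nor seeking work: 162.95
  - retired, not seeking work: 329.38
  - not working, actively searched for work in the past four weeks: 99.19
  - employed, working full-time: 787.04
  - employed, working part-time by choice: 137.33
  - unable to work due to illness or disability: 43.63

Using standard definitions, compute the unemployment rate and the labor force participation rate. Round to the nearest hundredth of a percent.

Unemployment rate ≈ 10.63%; labor force participation rate ≈ 66.71%.

Employed = 35.71 + 787.04 + 137.33 = 960.08 thousand (anyone who worked, including part-time for economic reasons, counts as employed).
Unemployed = 14.98 + 99.19 = 114.17 thousand (jobless and actively searching, or on temporary layoff).
Labor force = 960.08 + 114.17 = 1,074.25 thousand.
Not in labor force = 162.95 + 329.38 + 43.63 = 535.96 thousand (those not working and not actively searching are outside the labor force).
Civilian working-age population = 1,074.25 + 535.96 = 1,610.21 thousand.
Unemployment rate = 114.17 / 1,074.25 = 10.63%.
Labor force participation rate = 1,074.25 / 1,610.21 = 66.71%.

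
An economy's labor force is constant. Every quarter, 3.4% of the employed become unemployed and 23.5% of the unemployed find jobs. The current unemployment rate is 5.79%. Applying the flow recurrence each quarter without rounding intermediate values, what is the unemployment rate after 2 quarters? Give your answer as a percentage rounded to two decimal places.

Unemployment rate after two quarters ≈ 8.98%.

With a fixed labor force, u_{t+1} = u_t + s·(1−u_t) − f·u_t = u_t·(1−s−f) + s.
Here 1−s−f = 0.731 and s = 0.034.
u_1 = 0.057900 × 0.731 + 0.034 = 0.076325.
u_2 = 0.076325 × 0.731 + 0.034 = 0.089794.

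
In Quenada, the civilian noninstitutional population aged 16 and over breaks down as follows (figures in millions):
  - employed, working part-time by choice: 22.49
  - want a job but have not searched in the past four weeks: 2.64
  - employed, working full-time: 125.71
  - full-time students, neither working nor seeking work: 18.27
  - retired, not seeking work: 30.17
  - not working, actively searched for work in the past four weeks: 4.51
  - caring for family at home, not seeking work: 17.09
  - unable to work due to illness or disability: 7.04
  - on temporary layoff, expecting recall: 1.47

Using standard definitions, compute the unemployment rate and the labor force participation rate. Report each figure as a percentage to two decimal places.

Unemployment rate ≈ 3.88%; labor force participation rate ≈ 67.21%.

Employed = 22.49 + 125.71 = 148.20 million.
Unemployed = 4.51 + 1.47 = 5.98 million (jobless and actively searching, or on temporary layoff).
Labor force = 148.20 + 5.98 = 154.18 million.
Not in labor force = 2.64 + 18.27 + 30.17 + 17.09 + 7.04 = 75.21 million (those not working and not actively searching are outside the labor force — including those who want a job but have given up searching).
Civilian working-age population = 154.18 + 75.21 = 229.39 million.
Unemployment rate = 5.98 / 154.18 = 3.88%.
Labor force participation rate = 154.18 / 229.39 = 67.21%.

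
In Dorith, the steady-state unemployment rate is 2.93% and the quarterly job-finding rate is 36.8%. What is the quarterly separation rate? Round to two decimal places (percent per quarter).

Separation rate ≈ 1.11% per quarter.

From u* = s/(s+f): s = u·f/(1−u).
s = 0.0293 × 36.8 / (1 − 0.0293) = 1.0782 / 0.9707 ≈ 1.11% per quarter.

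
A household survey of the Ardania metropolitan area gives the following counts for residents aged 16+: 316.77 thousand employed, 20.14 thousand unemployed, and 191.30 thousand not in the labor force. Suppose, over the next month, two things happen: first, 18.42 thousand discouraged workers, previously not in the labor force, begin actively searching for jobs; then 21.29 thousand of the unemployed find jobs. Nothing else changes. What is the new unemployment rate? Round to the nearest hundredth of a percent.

Initially, labor force = 316.77 + 20.14 = 336.91 thousand, so u = 20.14/336.91 = 5.98%.
After the first change, unemployed and labor force both rise by 18.42 → E = 316.77, U = 38.56, labor force = 355.33 thousand.
After the second change, unemployed falls and employed rises by 21.29; labor force unchanged → E = 338.06, U = 17.27, labor force = 355.33 thousand.
New unemployment rate = 17.27 / 355.33 = 4.86%.

New unemployment rate ≈ 4.86%.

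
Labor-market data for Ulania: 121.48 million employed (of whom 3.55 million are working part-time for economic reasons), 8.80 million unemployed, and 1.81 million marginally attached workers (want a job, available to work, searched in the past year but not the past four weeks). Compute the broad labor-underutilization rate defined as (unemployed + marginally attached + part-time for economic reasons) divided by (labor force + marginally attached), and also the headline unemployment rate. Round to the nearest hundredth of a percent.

Labor force = 121.48 + 8.80 = 130.28 million.
Numerator = 8.80 + 1.81 + 3.55 = 14.16 million.
Denominator = 130.28 + 1.81 = 132.09 million.
Broad rate = 14.16 / 132.09 = 10.72%.
Headline unemployment rate = 8.80 / 130.28 = 6.75%.

Broad underutilization rate ≈ 10.72%; headline unemployment rate ≈ 6.75%.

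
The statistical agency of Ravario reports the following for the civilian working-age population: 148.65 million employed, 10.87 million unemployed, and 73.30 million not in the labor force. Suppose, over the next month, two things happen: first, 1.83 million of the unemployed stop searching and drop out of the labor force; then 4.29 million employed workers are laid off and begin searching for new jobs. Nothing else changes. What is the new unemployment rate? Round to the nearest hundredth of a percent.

Initially, labor force = 148.65 + 10.87 = 159.52 million, so u = 10.87/159.52 = 6.81%.
After the first change, unemployed and labor force both fall by 1.83 → E = 148.65, U = 9.04, labor force = 157.69 million.
After the second change, employed falls and unemployed rises by 4.29; labor force unchanged → E = 144.36, U = 13.33, labor force = 157.69 million.
New unemployment rate = 13.33 / 157.69 = 8.45%.

New unemployment rate ≈ 8.45%.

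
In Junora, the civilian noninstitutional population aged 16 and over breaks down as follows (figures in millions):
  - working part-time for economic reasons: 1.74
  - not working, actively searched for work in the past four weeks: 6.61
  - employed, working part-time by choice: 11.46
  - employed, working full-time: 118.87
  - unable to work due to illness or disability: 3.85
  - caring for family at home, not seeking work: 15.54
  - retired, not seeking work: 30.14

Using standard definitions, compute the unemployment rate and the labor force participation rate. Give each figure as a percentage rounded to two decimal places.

Employed = 1.74 + 11.46 + 118.87 = 132.07 million (anyone who worked, including part-time for economic reasons, counts as employed).
Unemployed = 6.61 million.
Labor force = 132.07 + 6.61 = 138.68 million.
Not in labor force = 3.85 + 15.54 + 30.14 = 49.53 million (those not working and not actively searching are outside the labor force).
Civilian working-age population = 138.68 + 49.53 = 188.21 million.
Unemployment rate = 6.61 / 138.68 = 4.77%.
Labor force participation rate = 138.68 / 188.21 = 73.68%.

Unemployment rate ≈ 4.77%; labor force participation rate ≈ 73.68%.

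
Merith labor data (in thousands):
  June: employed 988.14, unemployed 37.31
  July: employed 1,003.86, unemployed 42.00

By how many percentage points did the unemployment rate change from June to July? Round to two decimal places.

June: labor force = 988.14 + 37.31 = 1,025.45; u = 37.31/1,025.45 = 3.64%.
July: labor force = 1,003.86 + 42.00 = 1,045.86; u = 42.00/1,045.86 = 4.02%.
Change = 4.02% − 3.64% = +0.38 pp.

The unemployment rate changed by +0.38 percentage points.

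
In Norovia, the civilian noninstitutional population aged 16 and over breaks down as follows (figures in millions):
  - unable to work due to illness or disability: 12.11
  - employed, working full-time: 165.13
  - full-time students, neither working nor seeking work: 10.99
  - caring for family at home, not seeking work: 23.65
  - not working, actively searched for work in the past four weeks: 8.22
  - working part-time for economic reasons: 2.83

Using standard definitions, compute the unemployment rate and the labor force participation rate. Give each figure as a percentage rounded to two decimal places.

Employed = 165.13 + 2.83 = 167.96 million (anyone who worked, including part-time for economic reasons, counts as employed).
Unemployed = 8.22 million.
Labor force = 167.96 + 8.22 = 176.18 million.
Not in labor force = 12.11 + 10.99 + 23.65 = 46.75 million (those not working and not actively searching are outside the labor force).
Civilian working-age population = 176.18 + 46.75 = 222.93 million.
Unemployment rate = 8.22 / 176.18 = 4.67%.
Labor force participation rate = 176.18 / 222.93 = 79.03%.

Unemployment rate ≈ 4.67%; labor force participation rate ≈ 79.03%.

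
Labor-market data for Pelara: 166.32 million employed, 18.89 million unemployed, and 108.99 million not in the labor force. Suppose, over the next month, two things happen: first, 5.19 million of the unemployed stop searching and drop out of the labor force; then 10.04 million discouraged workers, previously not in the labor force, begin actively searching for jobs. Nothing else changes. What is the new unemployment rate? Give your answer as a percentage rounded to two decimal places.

New unemployment rate ≈ 12.49%.

Initially, labor force = 166.32 + 18.89 = 185.21 million, so u = 18.89/185.21 = 10.20%.
After the first change, unemployed and labor force both fall by 5.19 → E = 166.32, U = 13.70, labor force = 180.02 million.
After the second change, unemployed and labor force both rise by 10.04 → E = 166.32, U = 23.74, labor force = 190.06 million.
New unemployment rate = 23.74 / 190.06 = 12.49%.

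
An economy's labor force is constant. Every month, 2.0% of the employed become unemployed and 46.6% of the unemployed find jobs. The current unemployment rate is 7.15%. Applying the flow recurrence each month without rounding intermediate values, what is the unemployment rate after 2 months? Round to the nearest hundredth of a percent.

Unemployment rate after two months ≈ 4.92%.

With a fixed labor force, u_{t+1} = u_t + s·(1−u_t) − f·u_t = u_t·(1−s−f) + s.
Here 1−s−f = 0.514 and s = 0.020.
u_1 = 0.071500 × 0.514 + 0.020 = 0.056751.
u_2 = 0.056751 × 0.514 + 0.020 = 0.049170.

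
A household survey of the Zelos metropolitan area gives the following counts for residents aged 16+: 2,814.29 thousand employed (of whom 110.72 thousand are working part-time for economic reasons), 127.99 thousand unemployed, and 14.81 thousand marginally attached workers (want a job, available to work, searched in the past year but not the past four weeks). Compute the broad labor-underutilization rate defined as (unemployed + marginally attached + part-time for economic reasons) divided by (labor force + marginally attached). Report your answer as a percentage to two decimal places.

Labor force = 2,814.29 + 127.99 = 2,942.28 thousand.
Numerator = 127.99 + 14.81 + 110.72 = 253.52 thousand.
Denominator = 2,942.28 + 14.81 = 2,957.09 thousand.
Broad rate = 253.52 / 2,957.09 = 8.57%.

Broad underutilization rate ≈ 8.57%.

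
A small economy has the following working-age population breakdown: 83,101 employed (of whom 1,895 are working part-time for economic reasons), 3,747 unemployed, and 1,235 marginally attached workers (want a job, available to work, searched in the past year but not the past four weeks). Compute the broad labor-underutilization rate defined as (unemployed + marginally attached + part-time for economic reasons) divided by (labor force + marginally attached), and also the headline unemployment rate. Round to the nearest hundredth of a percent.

Labor force = 83,101 + 3,747 = 86,848.
Numerator = 3,747 + 1,235 + 1,895 = 6,877.
Denominator = 86,848 + 1,235 = 88,083.
Broad rate = 6,877 / 88,083 = 7.81%.
Headline unemployment rate = 3,747 / 86,848 = 4.31%.

Broad underutilization rate ≈ 7.81%; headline unemployment rate ≈ 4.31%.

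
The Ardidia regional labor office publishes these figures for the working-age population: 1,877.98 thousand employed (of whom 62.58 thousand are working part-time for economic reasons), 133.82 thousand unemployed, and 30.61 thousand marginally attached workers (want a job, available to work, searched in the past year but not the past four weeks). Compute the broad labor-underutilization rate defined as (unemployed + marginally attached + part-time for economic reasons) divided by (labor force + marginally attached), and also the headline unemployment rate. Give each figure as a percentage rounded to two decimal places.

Labor force = 1,877.98 + 133.82 = 2,011.80 thousand.
Numerator = 133.82 + 30.61 + 62.58 = 227.01 thousand.
Denominator = 2,011.80 + 30.61 = 2,042.41 thousand.
Broad rate = 227.01 / 2,042.41 = 11.11%.
Headline unemployment rate = 133.82 / 2,011.80 = 6.65%.

Broad underutilization rate ≈ 11.11%; headline unemployment rate ≈ 6.65%.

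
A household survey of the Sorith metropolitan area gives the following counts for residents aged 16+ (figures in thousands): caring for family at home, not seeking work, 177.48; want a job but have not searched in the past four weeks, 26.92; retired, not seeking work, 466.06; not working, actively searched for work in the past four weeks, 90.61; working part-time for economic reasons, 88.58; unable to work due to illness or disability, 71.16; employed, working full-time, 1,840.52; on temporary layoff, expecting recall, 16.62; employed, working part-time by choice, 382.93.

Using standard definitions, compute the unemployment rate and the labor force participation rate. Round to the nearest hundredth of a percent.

Employed = 88.58 + 1,840.52 + 382.93 = 2,312.03 thousand (anyone who worked, including part-time for economic reasons, counts as employed).
Unemployed = 90.61 + 16.62 = 107.23 thousand (jobless and actively searching, or on temporary layoff).
Labor force = 2,312.03 + 107.23 = 2,419.26 thousand.
Not in labor force = 177.48 + 26.92 + 466.06 + 71.16 = 741.62 thousand (those not working and not actively searching are outside the labor force — including those who want a job but have given up searching).
Civilian working-age population = 2,419.26 + 741.62 = 3,160.88 thousand.
Unemployment rate = 107.23 / 2,419.26 = 4.43%.
Labor force participation rate = 2,419.26 / 3,160.88 = 76.54%.

Unemployment rate ≈ 4.43%; labor force participation rate ≈ 76.54%.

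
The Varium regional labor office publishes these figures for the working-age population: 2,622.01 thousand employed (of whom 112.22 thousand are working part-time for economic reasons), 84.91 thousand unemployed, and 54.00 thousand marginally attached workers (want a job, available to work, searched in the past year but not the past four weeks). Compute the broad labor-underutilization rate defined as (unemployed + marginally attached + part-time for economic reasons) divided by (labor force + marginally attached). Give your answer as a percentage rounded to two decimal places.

Labor force = 2,622.01 + 84.91 = 2,706.92 thousand.
Numerator = 84.91 + 54.00 + 112.22 = 251.13 thousand.
Denominator = 2,706.92 + 54.00 = 2,760.92 thousand.
Broad rate = 251.13 / 2,760.92 = 9.10%.

Broad underutilization rate ≈ 9.10%.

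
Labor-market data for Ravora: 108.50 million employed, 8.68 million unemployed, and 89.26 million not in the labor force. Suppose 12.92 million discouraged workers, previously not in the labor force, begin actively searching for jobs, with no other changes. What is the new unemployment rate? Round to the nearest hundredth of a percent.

Initially, labor force = 108.50 + 8.68 = 117.18 million, so u = 8.68/117.18 = 7.41%.
After the change, unemployed and labor force both rise by 12.92 → E = 108.50, U = 21.60, labor force = 130.10 million.
New unemployment rate = 21.60 / 130.10 = 16.60%.

New unemployment rate ≈ 16.60%.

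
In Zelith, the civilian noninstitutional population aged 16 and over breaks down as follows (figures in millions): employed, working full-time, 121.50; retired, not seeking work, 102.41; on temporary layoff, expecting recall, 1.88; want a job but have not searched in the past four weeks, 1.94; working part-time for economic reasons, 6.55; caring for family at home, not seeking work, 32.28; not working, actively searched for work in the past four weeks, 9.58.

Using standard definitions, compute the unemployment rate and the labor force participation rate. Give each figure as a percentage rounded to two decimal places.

Unemployment rate ≈ 8.21%; labor force participation rate ≈ 50.52%.

Employed = 121.50 + 6.55 = 128.05 million (anyone who worked, including part-time for economic reasons, counts as employed).
Unemployed = 1.88 + 9.58 = 11.46 million (jobless and actively searching, or on temporary layoff).
Labor force = 128.05 + 11.46 = 139.51 million.
Not in labor force = 102.41 + 1.94 + 32.28 = 136.63 million (those not working and not actively searching are outside the labor force — including those who want a job but have given up searching).
Civilian working-age population = 139.51 + 136.63 = 276.14 million.
Unemployment rate = 11.46 / 139.51 = 8.21%.
Labor force participation rate = 139.51 / 276.14 = 50.52%.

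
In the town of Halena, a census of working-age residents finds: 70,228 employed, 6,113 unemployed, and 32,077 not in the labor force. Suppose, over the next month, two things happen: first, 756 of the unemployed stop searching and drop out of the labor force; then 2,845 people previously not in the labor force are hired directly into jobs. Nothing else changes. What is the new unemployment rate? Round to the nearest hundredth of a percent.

New unemployment rate ≈ 6.83%.

Initially, labor force = 70,228 + 6,113 = 76,341, so u = 6,113/76,341 = 8.01%.
After the first change, unemployed and labor force both fall by 756 → E = 70,228, U = 5,357, labor force = 75,585.
After the second change, employed and labor force both rise by 2,845; unemployed unchanged → E = 73,073, U = 5,357, labor force = 78,430.
New unemployment rate = 5,357 / 78,430 = 6.83%.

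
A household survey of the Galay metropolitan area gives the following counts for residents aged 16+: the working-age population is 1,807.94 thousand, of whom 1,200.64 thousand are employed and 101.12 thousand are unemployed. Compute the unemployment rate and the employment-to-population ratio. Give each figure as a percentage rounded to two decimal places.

Labor force = employed + unemployed = 1,200.64 + 101.12 = 1,301.76 thousand.
Unemployment rate = 101.12 / 1,301.76 = 7.77%.
Employment-population ratio = 1,200.64 / 1,807.94 = 66.41%.

Unemployment rate ≈ 7.77%; employment-population ratio ≈ 66.41%.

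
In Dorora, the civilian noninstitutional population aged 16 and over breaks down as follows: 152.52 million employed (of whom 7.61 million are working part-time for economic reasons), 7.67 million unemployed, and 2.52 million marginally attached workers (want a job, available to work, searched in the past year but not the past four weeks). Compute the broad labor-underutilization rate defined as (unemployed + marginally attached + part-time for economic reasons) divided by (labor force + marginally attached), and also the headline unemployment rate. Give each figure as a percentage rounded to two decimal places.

Broad underutilization rate ≈ 10.94%; headline unemployment rate ≈ 4.79%.

Labor force = 152.52 + 7.67 = 160.19 million.
Numerator = 7.67 + 2.52 + 7.61 = 17.80 million.
Denominator = 160.19 + 2.52 = 162.71 million.
Broad rate = 17.80 / 162.71 = 10.94%.
Headline unemployment rate = 7.67 / 160.19 = 4.79%.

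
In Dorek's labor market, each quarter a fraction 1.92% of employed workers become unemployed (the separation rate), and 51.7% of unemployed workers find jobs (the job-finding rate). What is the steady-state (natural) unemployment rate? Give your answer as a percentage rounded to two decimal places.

Steady-state unemployment rate ≈ 3.58%.

At steady state the flows balance: s·E = f·U, so U/(E+U) = s/(s+f).
u* = 1.92 / (1.92 + 51.7) = 1.92 / 53.62 = 3.58%.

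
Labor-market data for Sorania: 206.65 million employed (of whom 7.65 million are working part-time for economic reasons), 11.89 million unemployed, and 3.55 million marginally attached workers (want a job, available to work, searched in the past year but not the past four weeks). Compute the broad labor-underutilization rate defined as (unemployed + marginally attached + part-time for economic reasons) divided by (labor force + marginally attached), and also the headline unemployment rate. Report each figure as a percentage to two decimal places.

Broad underutilization rate ≈ 10.40%; headline unemployment rate ≈ 5.44%.

Labor force = 206.65 + 11.89 = 218.54 million.
Numerator = 11.89 + 3.55 + 7.65 = 23.09 million.
Denominator = 218.54 + 3.55 = 222.09 million.
Broad rate = 23.09 / 222.09 = 10.40%.
Headline unemployment rate = 11.89 / 218.54 = 5.44%.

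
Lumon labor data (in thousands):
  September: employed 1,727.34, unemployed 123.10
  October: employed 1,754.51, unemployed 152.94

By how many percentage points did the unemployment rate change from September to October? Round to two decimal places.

September: labor force = 1,727.34 + 123.10 = 1,850.44; u = 123.10/1,850.44 = 6.65%.
October: labor force = 1,754.51 + 152.94 = 1,907.45; u = 152.94/1,907.45 = 8.02%.
Change = 8.02% − 6.65% = +1.37 pp.

The unemployment rate changed by +1.37 percentage points.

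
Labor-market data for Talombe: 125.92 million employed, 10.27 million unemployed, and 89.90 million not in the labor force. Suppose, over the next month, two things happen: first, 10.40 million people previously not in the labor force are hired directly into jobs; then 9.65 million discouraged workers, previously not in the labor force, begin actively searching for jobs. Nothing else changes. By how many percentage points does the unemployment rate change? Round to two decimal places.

The unemployment rate changes by +5.21 percentage points.

Initially, labor force = 125.92 + 10.27 = 136.19 million, so u = 10.27/136.19 = 7.54%.
After the first change, employed and labor force both rise by 10.40; unemployed unchanged → E = 136.32, U = 10.27, labor force = 146.59 million.
After the second change, unemployed and labor force both rise by 9.65 → E = 136.32, U = 19.92, labor force = 156.24 million.
New unemployment rate = 19.92 / 156.24 = 12.75%.
Change = 12.75% − 7.54% = +5.21 percentage points.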